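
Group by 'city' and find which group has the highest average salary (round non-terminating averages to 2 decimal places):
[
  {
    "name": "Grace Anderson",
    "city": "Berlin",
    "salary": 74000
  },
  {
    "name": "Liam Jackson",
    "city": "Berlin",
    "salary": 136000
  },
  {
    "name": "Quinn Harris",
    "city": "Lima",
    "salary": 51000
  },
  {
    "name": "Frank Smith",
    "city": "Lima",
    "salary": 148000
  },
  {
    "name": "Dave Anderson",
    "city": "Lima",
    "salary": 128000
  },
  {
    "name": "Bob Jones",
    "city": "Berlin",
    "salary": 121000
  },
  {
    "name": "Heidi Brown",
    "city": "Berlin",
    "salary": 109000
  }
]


Group by: city

Groups:
  Berlin: 4 people, avg salary = 440000/4 = $110000
  Lima: 3 people, avg salary = 327000/3 = $109000

Highest average salary: Berlin ($110000)

Berlin ($110000)


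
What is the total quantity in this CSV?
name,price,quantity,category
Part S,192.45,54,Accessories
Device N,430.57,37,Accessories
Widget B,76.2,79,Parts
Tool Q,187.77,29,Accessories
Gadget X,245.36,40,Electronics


Computing total quantity:
Values: [54, 37, 79, 29, 40]
Sum = 239

239


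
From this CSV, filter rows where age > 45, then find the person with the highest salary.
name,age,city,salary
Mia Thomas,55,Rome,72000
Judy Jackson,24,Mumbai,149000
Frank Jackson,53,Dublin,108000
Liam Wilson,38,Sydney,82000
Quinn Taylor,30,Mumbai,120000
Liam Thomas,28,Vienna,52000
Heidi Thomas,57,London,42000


Filter: age > 45
Sort by: salary (descending)

Filtered records (3):
  Frank Jackson, age 53, salary $108000
  Mia Thomas, age 55, salary $72000
  Heidi Thomas, age 57, salary $42000

Highest salary: Frank Jackson ($108000)

Frank Jackson


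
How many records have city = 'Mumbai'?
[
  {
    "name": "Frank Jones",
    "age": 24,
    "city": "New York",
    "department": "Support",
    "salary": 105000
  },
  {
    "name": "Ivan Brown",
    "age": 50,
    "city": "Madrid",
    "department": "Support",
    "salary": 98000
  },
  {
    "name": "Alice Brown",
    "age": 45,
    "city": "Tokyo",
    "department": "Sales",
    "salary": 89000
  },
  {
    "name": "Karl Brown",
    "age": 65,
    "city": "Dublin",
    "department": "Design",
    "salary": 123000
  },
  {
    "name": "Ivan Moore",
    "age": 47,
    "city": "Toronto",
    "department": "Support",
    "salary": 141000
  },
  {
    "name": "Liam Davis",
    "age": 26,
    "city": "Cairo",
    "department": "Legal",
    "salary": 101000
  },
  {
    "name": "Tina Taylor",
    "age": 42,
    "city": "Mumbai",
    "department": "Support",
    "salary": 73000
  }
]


Data: 7 records
Condition: city = 'Mumbai'

Checking each record:
  Frank Jones: New York
  Ivan Brown: Madrid
  Alice Brown: Tokyo
  Karl Brown: Dublin
  Ivan Moore: Toronto
  Liam Davis: Cairo
  Tina Taylor: Mumbai MATCH

Count: 1

1


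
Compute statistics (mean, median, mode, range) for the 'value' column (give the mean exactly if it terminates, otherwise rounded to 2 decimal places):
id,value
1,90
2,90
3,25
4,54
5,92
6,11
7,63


Data: [90, 90, 25, 54, 92, 11, 63]
Count: 7
Sum: 425
Mean: 425/7 ≈ 60.71 (rounded to 2 decimal places)
Sorted: [11, 25, 54, 63, 90, 90, 92]
Median: 63.0
Mode: 90 (2 times)
Range: 92 - 11 = 81
Min: 11, Max: 92

mean≈60.71, median=63.0, mode=90, range=81


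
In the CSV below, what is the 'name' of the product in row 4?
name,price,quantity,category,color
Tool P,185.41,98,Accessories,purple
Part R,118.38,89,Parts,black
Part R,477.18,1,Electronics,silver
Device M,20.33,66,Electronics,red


Query: Row 4 ('Device M'), column 'name'
Value: Device M

Device M


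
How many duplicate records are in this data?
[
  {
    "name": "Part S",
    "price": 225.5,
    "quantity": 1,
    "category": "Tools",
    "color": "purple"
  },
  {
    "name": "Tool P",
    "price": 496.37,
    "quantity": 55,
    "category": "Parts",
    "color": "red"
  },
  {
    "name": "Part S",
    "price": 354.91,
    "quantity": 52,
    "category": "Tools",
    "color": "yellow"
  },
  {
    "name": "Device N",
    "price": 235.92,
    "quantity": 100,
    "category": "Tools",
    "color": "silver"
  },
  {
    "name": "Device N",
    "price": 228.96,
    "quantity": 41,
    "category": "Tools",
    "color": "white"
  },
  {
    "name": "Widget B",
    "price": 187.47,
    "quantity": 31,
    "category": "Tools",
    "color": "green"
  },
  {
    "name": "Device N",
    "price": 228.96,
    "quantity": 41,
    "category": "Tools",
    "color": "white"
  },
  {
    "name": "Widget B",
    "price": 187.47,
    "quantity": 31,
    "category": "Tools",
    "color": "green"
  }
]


Checking 8 records for duplicates:

  Row 1: Part S ($225.5, qty 1)
  Row 2: Tool P ($496.37, qty 55)
  Row 3: Part S ($354.91, qty 52)
  Row 4: Device N ($235.92, qty 100)
  Row 5: Device N ($228.96, qty 41)
  Row 6: Widget B ($187.47, qty 31)
  Row 7: Device N ($228.96, qty 41) <-- DUPLICATE
  Row 8: Widget B ($187.47, qty 31) <-- DUPLICATE

Duplicates found: 2
Unique records: 6

2 duplicates, 6 unique


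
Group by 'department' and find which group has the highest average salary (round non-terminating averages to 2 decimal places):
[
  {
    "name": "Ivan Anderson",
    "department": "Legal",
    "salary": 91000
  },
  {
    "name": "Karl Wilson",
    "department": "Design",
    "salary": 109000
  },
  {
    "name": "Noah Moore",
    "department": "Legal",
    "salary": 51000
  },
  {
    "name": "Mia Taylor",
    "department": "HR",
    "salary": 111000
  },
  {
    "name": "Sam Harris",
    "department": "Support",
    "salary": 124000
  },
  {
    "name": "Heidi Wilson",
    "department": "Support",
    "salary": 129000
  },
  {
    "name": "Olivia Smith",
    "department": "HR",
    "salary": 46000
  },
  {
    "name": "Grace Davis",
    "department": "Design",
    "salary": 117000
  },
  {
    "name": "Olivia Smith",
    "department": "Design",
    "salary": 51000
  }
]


Group by: department

Groups:
  Design: 3 people, avg salary = 277000/3 ≈ $92333.33
  HR: 2 people, avg salary = 157000/2 = $78500
  Legal: 2 people, avg salary = 142000/2 = $71000
  Support: 2 people, avg salary = 253000/2 = $126500

Highest average salary: Support ($126500)

Support ($126500)


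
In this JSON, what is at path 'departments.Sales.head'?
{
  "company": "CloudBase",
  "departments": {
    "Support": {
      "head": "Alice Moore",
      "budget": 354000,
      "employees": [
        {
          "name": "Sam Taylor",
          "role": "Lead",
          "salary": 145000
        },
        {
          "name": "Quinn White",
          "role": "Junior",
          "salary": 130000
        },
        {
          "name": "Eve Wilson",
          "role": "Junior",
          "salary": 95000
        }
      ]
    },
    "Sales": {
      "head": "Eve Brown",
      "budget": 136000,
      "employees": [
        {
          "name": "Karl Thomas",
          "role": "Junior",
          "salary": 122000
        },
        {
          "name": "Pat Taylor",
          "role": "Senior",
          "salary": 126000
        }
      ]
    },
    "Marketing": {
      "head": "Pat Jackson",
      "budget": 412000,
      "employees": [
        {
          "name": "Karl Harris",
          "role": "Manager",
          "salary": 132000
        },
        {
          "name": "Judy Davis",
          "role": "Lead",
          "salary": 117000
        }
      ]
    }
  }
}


Path: departments.Sales.head

Navigate:
  -> departments
  -> Sales
  -> head = 'Eve Brown'

Eve Brown


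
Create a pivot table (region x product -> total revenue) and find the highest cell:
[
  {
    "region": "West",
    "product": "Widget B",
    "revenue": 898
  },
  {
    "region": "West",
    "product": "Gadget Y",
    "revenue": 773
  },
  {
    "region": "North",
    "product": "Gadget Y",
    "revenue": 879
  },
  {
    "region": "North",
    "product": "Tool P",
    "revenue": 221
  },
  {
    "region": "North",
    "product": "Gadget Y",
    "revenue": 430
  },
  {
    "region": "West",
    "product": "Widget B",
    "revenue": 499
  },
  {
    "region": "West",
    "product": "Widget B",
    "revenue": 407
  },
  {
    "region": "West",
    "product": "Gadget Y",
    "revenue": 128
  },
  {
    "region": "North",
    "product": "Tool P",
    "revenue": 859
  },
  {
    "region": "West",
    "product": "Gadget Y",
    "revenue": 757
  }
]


Pivot: region (rows) x product (columns) -> total revenue

     Gadget Y      Tool P        Widget B    
North         1309          1080             0  
West          1658             0          1804  

Highest: West / Widget B = $1804

West / Widget B = $1804


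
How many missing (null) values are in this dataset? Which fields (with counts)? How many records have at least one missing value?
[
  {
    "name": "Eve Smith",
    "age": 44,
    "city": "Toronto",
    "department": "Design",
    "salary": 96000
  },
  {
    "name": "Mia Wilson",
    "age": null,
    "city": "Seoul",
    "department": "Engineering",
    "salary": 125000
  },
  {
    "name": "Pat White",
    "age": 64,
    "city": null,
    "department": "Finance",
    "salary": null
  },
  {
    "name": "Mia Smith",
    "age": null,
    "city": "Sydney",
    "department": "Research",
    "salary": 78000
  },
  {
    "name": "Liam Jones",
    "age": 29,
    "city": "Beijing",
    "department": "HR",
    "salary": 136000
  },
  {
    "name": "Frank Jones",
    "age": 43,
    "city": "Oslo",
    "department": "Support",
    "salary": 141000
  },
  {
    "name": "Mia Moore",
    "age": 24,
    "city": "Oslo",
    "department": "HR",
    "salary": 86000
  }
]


Checking for missing (null) values in 7 records:

  Eve Smith: complete
  Mia Wilson: age
  Pat White: city, salary
  Mia Smith: age
  Liam Jones: complete
  Frank Jones: complete
  Mia Moore: complete

Per field:
  name: 0 missing
  age: 2 missing
  city: 1 missing
  department: 0 missing
  salary: 1 missing

Total missing values: 4
Records with any missing: 3

4 missing values (age: 2, city: 1, salary: 1); 3 incomplete records


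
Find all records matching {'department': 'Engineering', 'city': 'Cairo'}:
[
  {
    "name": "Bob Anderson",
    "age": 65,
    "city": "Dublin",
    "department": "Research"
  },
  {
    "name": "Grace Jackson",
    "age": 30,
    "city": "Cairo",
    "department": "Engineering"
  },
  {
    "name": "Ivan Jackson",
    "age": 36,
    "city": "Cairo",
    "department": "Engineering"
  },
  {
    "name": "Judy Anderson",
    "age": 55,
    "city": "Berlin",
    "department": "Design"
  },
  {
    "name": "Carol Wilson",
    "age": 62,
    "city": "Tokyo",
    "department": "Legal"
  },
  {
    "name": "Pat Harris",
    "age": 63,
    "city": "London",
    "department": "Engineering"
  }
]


Search criteria: {'department': 'Engineering', 'city': 'Cairo'}

Checking 6 records:
  Bob Anderson: {department: Research, city: Dublin}
  Grace Jackson: {department: Engineering, city: Cairo} <-- MATCH
  Ivan Jackson: {department: Engineering, city: Cairo} <-- MATCH
  Judy Anderson: {department: Design, city: Berlin}
  Carol Wilson: {department: Legal, city: Tokyo}
  Pat Harris: {department: Engineering, city: London}

Matches: ["Grace Jackson", "Ivan Jackson"]

["Grace Jackson", "Ivan Jackson"]


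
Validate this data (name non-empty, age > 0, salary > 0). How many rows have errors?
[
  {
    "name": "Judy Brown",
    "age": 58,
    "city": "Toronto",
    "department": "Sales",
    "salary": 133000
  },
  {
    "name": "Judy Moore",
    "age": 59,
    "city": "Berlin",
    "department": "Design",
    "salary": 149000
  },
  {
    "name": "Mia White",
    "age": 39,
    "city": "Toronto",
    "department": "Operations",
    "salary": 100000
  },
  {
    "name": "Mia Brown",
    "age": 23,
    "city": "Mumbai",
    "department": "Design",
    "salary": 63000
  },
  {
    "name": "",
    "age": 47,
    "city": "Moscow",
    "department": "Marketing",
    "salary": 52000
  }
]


Validating 5 records:
Rules: name non-empty, age > 0, salary > 0

  Row 1 (Judy Brown): OK
  Row 2 (Judy Moore): OK
  Row 3 (Mia White): OK
  Row 4 (Mia Brown): OK
  Row 5 (???): empty name

Total errors: 1

1 errors


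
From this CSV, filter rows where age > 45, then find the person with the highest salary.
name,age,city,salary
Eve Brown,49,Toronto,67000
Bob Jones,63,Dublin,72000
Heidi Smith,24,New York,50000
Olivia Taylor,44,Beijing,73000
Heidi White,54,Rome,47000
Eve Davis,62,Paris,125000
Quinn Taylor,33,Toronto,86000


Filter: age > 45
Sort by: salary (descending)

Filtered records (4):
  Eve Davis, age 62, salary $125000
  Bob Jones, age 63, salary $72000
  Eve Brown, age 49, salary $67000
  Heidi White, age 54, salary $47000

Highest salary: Eve Davis ($125000)

Eve Davis


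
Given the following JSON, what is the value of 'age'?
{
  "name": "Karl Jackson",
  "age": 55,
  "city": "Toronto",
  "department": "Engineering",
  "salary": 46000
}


Looking up field 'age'
Value: 55

55


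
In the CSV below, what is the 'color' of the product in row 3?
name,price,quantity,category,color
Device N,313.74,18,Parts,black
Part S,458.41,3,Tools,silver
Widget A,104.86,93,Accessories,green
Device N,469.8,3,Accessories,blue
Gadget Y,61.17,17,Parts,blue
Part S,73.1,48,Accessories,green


Query: Row 3 ('Widget A'), column 'color'
Value: green

green


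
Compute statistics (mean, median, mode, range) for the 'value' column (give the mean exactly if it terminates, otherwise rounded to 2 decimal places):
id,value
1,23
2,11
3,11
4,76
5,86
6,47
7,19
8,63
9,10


Data: [23, 11, 11, 76, 86, 47, 19, 63, 10]
Count: 9
Sum: 346
Mean: 346/9 ≈ 38.44 (rounded to 2 decimal places)
Sorted: [10, 11, 11, 19, 23, 47, 63, 76, 86]
Median: 23.0
Mode: 11 (2 times)
Range: 86 - 10 = 76
Min: 10, Max: 86

mean≈38.44, median=23.0, mode=11, range=76


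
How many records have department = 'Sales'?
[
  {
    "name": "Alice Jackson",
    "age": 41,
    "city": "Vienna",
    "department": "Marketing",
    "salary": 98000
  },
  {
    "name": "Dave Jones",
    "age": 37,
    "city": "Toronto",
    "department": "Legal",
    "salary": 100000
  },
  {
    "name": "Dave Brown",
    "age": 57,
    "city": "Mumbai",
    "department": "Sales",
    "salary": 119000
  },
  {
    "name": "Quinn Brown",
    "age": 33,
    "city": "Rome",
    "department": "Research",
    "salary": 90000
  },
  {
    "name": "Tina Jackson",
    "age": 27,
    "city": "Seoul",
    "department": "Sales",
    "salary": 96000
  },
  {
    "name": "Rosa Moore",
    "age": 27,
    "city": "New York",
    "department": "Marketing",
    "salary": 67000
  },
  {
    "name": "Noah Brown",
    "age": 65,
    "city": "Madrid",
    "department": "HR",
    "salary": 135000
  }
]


Data: 7 records
Condition: department = 'Sales'

Checking each record:
  Alice Jackson: Marketing
  Dave Jones: Legal
  Dave Brown: Sales MATCH
  Quinn Brown: Research
  Tina Jackson: Sales MATCH
  Rosa Moore: Marketing
  Noah Brown: HR

Count: 2

2


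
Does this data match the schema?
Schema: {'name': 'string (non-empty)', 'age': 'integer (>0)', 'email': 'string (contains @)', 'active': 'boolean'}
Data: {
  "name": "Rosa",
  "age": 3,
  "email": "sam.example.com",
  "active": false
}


Validating each field against schema:
  name: OK (non-empty string)
  age: OK (positive integer)
  email: FAIL ("sam.example.com" does not contain @)
  active: OK (boolean)

Result: INVALID (1 error: email)

INVALID (1 error: email)


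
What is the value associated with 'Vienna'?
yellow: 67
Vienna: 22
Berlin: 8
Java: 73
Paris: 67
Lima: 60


Looking up key 'Vienna'
Value: 22

22


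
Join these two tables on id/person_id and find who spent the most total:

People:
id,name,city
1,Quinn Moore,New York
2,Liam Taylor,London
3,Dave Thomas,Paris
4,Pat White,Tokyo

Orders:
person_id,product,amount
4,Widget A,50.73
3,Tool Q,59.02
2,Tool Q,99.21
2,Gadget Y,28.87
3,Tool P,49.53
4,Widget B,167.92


Join on: people.id = orders.person_id

Joined rows:
  Pat White (Tokyo) bought Widget A for $50.73
  Dave Thomas (Paris) bought Tool Q for $59.02
  Liam Taylor (London) bought Tool Q for $99.21
  Liam Taylor (London) bought Gadget Y for $28.87
  Dave Thomas (Paris) bought Tool P for $49.53
  Pat White (Tokyo) bought Widget B for $167.92

Total per person:
  Pat White: $218.65
  Liam Taylor: $128.08
  Dave Thomas: $108.55

Top spender: Pat White ($218.65)

Pat White ($218.65)


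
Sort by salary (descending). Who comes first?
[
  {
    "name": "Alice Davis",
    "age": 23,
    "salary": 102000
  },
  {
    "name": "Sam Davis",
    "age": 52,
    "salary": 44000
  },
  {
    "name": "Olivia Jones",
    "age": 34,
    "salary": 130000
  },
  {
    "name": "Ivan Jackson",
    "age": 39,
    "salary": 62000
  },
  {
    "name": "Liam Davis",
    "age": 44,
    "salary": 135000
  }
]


Sort by: salary (descending)

Sorted order:
  1. Liam Davis (salary = 135000)
  2. Olivia Jones (salary = 130000)
  3. Alice Davis (salary = 102000)
  4. Ivan Jackson (salary = 62000)
  5. Sam Davis (salary = 44000)

First: Liam Davis

Liam Davis


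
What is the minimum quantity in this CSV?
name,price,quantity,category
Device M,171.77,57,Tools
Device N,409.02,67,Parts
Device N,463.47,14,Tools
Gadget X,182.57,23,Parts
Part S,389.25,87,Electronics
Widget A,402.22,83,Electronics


Computing minimum quantity:
Values: [57, 67, 14, 23, 87, 83]
Min = 14

14


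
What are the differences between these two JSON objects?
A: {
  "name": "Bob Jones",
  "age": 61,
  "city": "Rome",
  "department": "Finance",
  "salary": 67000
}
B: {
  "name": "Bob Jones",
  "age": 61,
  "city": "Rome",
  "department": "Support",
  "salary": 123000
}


Comparing each field (in key order):
  name: same
  age: same
  city: same
  department: DIFFERENT
  salary: DIFFERENT
Differences:
  department: Finance -> Support
  salary: 67000 -> 123000

2 field(s) changed

2 changes: department, salary


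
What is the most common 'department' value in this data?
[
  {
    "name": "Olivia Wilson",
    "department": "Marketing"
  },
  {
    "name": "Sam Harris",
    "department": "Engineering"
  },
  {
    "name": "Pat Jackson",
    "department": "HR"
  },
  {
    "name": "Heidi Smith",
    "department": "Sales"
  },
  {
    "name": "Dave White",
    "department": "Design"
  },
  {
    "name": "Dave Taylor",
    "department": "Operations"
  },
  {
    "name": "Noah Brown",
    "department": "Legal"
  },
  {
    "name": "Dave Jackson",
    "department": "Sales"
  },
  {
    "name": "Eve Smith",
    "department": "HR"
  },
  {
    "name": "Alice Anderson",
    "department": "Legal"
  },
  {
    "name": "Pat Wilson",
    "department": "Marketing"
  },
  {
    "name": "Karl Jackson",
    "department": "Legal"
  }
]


Counting 'department' values across 12 records:

  Legal: 3 ###
  Marketing: 2 ##
  HR: 2 ##
  Sales: 2 ##
  Engineering: 1 #
  Design: 1 #
  Operations: 1 #

Most common: Legal (3 times)

Legal (3 times)


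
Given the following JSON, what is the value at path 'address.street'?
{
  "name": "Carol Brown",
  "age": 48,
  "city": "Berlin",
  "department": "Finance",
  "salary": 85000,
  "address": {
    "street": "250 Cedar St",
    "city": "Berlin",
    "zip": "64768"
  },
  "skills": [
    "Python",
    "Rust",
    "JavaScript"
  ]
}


Query: address.street
Path: address -> street
Value: 250 Cedar St

250 Cedar St


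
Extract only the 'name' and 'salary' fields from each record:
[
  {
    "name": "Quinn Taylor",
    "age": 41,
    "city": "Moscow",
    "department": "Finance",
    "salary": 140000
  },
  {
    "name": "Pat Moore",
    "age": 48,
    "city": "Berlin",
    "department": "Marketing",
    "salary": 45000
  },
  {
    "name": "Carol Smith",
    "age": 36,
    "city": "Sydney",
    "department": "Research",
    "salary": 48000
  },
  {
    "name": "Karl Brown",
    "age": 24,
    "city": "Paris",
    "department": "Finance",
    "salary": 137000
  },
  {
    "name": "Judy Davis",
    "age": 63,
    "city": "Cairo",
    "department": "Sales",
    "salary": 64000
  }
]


Original: 5 records with fields: name, age, city, department, salary
Keep: ['name', 'salary']
Drop: ['age', 'city', 'department']
Result: 5 records, 2 fields each

[
  {
    "name": "Quinn Taylor",
    "salary": 140000
  },
  {
    "name": "Pat Moore",
    "salary": 45000
  },
  {
    "name": "Carol Smith",
    "salary": 48000
  },
  {
    "name": "Karl Brown",
    "salary": 137000
  },
  {
    "name": "Judy Davis",
    "salary": 64000
  }
]


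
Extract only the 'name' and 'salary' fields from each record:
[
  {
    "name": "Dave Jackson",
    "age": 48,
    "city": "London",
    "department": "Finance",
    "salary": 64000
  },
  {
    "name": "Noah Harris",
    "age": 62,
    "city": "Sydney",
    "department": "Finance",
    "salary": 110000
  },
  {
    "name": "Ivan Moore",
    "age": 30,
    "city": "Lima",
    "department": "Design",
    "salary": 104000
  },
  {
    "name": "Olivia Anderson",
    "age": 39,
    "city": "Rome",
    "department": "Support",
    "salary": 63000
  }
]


Original: 4 records with fields: name, age, city, department, salary
Keep: ['name', 'salary']
Drop: ['age', 'city', 'department']
Result: 4 records, 2 fields each

[
  {
    "name": "Dave Jackson",
    "salary": 64000
  },
  {
    "name": "Noah Harris",
    "salary": 110000
  },
  {
    "name": "Ivan Moore",
    "salary": 104000
  },
  {
    "name": "Olivia Anderson",
    "salary": 63000
  }
]


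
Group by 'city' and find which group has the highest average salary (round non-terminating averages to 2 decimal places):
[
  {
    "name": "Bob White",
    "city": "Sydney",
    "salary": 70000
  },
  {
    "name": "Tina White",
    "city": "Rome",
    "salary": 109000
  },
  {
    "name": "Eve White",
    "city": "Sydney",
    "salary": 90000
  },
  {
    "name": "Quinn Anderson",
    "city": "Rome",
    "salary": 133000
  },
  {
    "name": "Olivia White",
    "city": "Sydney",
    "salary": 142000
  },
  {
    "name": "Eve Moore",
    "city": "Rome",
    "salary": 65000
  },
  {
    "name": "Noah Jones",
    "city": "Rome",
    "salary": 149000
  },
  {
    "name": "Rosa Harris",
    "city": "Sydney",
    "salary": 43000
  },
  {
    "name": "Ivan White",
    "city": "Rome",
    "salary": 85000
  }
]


Group by: city

Groups:
  Rome: 5 people, avg salary = 541000/5 = $108200
  Sydney: 4 people, avg salary = 345000/4 = $86250

Highest average salary: Rome ($108200)

Rome ($108200)


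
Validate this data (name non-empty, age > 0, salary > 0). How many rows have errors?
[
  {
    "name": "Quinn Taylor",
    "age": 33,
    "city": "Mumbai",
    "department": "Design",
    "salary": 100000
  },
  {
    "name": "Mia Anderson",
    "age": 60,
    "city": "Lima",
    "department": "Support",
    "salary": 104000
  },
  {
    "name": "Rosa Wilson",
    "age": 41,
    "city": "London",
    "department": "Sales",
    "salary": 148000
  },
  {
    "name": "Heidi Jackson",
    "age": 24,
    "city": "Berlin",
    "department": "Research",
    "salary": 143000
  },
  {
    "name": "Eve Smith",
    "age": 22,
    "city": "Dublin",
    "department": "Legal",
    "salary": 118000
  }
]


Validating 5 records:
Rules: name non-empty, age > 0, salary > 0

  Row 1 (Quinn Taylor): OK
  Row 2 (Mia Anderson): OK
  Row 3 (Rosa Wilson): OK
  Row 4 (Heidi Jackson): OK
  Row 5 (Eve Smith): OK

Total errors: 0

0 errors


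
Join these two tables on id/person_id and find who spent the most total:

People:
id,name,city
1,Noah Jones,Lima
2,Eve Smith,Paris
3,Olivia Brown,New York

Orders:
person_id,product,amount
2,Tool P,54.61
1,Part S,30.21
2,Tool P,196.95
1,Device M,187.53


Join on: people.id = orders.person_id

Joined rows:
  Eve Smith (Paris) bought Tool P for $54.61
  Noah Jones (Lima) bought Part S for $30.21
  Eve Smith (Paris) bought Tool P for $196.95
  Noah Jones (Lima) bought Device M for $187.53

Total per person:
  Eve Smith: $251.56
  Noah Jones: $217.74

Top spender: Eve Smith ($251.56)

Eve Smith ($251.56)


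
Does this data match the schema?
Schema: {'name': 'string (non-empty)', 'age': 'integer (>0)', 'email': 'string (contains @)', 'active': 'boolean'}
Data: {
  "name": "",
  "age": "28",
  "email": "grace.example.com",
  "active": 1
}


Validating each field against schema:
  name: FAIL ("" is an empty string)
  age: FAIL ("28" is not an integer)
  email: FAIL ("grace.example.com" does not contain @)
  active: FAIL (1 is not a boolean)

Result: INVALID (4 errors: name, age, email, active)

INVALID (4 errors: name, age, email, active)


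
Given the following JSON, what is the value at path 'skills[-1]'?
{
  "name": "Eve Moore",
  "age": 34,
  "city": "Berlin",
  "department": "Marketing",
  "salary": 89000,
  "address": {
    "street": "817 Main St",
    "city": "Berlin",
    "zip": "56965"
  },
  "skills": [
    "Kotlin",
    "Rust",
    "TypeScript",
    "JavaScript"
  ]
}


Query: skills[-1]
Path: skills -> last element
Value: JavaScript

JavaScript


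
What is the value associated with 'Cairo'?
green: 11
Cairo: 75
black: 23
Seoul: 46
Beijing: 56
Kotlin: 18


Looking up key 'Cairo'
Value: 75

75


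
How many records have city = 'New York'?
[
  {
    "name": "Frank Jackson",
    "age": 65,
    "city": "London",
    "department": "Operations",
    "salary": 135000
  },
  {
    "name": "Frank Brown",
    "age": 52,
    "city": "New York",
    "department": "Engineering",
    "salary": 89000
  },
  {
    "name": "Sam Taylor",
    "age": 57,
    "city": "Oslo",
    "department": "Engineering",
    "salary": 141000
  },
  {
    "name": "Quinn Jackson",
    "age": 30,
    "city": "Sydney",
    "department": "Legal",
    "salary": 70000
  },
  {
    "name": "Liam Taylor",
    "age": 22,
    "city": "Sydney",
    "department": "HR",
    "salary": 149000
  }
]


Data: 5 records
Condition: city = 'New York'

Checking each record:
  Frank Jackson: London
  Frank Brown: New York MATCH
  Sam Taylor: Oslo
  Quinn Jackson: Sydney
  Liam Taylor: Sydney

Count: 1

1


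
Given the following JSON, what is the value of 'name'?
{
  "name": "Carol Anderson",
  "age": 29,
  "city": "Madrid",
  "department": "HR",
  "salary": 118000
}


Looking up field 'name'
Value: Carol Anderson

Carol Anderson


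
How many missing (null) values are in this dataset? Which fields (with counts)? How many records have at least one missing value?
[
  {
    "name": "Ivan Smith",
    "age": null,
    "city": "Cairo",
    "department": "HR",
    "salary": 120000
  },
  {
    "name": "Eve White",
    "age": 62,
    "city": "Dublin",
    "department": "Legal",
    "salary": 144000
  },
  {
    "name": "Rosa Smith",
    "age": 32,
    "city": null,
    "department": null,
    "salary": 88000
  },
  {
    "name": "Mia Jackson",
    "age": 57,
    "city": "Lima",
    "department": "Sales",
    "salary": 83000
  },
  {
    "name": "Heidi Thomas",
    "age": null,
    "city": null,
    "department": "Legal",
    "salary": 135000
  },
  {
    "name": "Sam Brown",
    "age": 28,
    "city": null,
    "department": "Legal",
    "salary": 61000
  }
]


Checking for missing (null) values in 6 records:

  Ivan Smith: age
  Eve White: complete
  Rosa Smith: city, department
  Mia Jackson: complete
  Heidi Thomas: age, city
  Sam Brown: city

Per field:
  name: 0 missing
  age: 2 missing
  city: 3 missing
  department: 1 missing
  salary: 0 missing

Total missing values: 6
Records with any missing: 4

6 missing values (age: 2, city: 3, department: 1); 4 incomplete records


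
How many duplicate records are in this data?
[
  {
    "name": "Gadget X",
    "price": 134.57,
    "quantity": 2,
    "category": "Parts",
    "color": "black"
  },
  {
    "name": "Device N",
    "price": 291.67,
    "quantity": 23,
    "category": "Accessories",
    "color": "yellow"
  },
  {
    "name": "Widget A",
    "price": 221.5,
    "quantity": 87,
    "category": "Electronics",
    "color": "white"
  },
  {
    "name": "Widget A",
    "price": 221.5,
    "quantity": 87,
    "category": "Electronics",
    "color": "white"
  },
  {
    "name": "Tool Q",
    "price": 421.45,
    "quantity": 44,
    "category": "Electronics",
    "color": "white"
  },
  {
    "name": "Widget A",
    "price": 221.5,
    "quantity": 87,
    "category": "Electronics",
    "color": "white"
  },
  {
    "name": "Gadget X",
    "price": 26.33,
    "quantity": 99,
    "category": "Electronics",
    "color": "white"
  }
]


Checking 7 records for duplicates:

  Row 1: Gadget X ($134.57, qty 2)
  Row 2: Device N ($291.67, qty 23)
  Row 3: Widget A ($221.5, qty 87)
  Row 4: Widget A ($221.5, qty 87) <-- DUPLICATE
  Row 5: Tool Q ($421.45, qty 44)
  Row 6: Widget A ($221.5, qty 87) <-- DUPLICATE
  Row 7: Gadget X ($26.33, qty 99)

Duplicates found: 2
Unique records: 5

2 duplicates, 5 unique


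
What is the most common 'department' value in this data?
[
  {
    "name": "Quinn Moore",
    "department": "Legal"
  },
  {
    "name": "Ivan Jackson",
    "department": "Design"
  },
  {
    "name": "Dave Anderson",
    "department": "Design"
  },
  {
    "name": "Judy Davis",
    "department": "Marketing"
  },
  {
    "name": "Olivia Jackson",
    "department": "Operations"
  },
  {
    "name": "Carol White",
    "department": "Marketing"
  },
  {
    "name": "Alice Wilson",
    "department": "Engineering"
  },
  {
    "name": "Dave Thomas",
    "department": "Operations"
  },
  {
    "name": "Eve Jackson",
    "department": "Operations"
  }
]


Counting 'department' values across 9 records:

  Operations: 3 ###
  Design: 2 ##
  Marketing: 2 ##
  Legal: 1 #
  Engineering: 1 #

Most common: Operations (3 times)

Operations (3 times)


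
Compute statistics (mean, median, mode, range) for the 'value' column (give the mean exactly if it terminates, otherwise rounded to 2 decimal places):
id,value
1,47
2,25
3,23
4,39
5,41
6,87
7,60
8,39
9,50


Data: [47, 25, 23, 39, 41, 87, 60, 39, 50]
Count: 9
Sum: 411
Mean: 411/9 ≈ 45.67 (rounded to 2 decimal places)
Sorted: [23, 25, 39, 39, 41, 47, 50, 60, 87]
Median: 41.0
Mode: 39 (2 times)
Range: 87 - 23 = 64
Min: 23, Max: 87

mean≈45.67, median=41.0, mode=39, range=64


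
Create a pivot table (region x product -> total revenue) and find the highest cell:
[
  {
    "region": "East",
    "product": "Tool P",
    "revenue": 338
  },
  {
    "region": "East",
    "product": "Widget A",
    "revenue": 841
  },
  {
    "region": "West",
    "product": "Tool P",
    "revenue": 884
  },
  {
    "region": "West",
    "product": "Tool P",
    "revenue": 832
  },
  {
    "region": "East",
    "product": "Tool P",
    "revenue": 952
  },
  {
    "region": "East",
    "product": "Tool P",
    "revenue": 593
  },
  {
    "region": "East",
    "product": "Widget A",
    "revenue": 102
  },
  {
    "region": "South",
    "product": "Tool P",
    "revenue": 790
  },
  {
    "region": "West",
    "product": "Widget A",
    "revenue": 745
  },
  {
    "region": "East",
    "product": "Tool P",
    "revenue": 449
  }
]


Pivot: region (rows) x product (columns) -> total revenue

     Tool P        Widget A    
East          2332           943  
South          790             0  
West          1716           745  

Highest: East / Tool P = $2332

East / Tool P = $2332


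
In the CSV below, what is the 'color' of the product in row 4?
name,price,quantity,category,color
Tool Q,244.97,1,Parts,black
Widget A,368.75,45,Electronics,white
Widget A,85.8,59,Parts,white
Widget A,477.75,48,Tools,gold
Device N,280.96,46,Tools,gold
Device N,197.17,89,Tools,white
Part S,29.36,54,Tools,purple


Query: Row 4 ('Widget A'), column 'color'
Value: gold

gold


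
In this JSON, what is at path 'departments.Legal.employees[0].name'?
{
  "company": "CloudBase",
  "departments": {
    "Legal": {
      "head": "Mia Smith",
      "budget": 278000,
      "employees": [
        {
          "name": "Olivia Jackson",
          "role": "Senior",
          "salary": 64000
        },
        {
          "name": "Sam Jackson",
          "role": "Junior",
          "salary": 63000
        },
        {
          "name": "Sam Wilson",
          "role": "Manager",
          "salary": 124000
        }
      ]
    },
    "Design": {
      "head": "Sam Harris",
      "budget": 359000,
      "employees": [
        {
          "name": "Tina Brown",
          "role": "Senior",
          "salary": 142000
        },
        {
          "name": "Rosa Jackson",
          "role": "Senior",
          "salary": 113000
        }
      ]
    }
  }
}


Path: departments.Legal.employees[0].name

Navigate:
  -> departments
  -> Legal
  -> employees[0].name = 'Olivia Jackson'

Olivia Jackson


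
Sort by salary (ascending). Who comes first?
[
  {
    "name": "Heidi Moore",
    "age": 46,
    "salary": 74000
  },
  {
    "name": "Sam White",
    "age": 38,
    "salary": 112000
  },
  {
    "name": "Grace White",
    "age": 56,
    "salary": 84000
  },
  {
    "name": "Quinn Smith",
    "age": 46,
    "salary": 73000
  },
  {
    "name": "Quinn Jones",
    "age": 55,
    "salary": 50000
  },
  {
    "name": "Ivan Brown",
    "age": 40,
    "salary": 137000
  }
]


Sort by: salary (ascending)

Sorted order:
  1. Quinn Jones (salary = 50000)
  2. Quinn Smith (salary = 73000)
  3. Heidi Moore (salary = 74000)
  4. Grace White (salary = 84000)
  5. Sam White (salary = 112000)
  6. Ivan Brown (salary = 137000)

First: Quinn Jones

Quinn Jones


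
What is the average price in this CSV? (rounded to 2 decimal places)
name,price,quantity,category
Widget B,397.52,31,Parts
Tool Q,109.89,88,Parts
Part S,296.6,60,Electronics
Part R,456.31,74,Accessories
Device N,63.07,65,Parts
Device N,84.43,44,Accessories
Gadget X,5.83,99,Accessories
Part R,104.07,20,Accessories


Computing average price:
Values: [397.52, 109.89, 296.6, 456.31, 63.07, 84.43, 5.83, 104.07]
Sum = 1517.72
Count = 8
Average = 1517.72/8 = 189.715 exactly -> 189.72 (rounded half-up to 2 decimal places)

189.72


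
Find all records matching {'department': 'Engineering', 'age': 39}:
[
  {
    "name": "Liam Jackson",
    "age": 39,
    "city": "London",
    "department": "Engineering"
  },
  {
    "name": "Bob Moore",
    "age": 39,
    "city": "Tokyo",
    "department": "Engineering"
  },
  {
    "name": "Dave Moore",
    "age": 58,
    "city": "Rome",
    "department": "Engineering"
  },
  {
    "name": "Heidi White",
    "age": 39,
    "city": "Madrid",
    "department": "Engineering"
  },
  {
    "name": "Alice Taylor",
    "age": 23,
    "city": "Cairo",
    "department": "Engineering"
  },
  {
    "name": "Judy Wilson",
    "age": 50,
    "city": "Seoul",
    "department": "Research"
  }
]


Search criteria: {'department': 'Engineering', 'age': 39}

Checking 6 records:
  Liam Jackson: {department: Engineering, age: 39} <-- MATCH
  Bob Moore: {department: Engineering, age: 39} <-- MATCH
  Dave Moore: {department: Engineering, age: 58}
  Heidi White: {department: Engineering, age: 39} <-- MATCH
  Alice Taylor: {department: Engineering, age: 23}
  Judy Wilson: {department: Research, age: 50}

Matches: ["Liam Jackson", "Bob Moore", "Heidi White"]

["Liam Jackson", "Bob Moore", "Heidi White"]


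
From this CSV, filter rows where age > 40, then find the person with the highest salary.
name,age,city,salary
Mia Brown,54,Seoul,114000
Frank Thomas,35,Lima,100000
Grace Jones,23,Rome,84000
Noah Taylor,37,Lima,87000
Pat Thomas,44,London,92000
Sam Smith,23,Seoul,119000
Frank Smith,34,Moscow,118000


Filter: age > 40
Sort by: salary (descending)

Filtered records (2):
  Mia Brown, age 54, salary $114000
  Pat Thomas, age 44, salary $92000

Highest salary: Mia Brown ($114000)

Mia Brown


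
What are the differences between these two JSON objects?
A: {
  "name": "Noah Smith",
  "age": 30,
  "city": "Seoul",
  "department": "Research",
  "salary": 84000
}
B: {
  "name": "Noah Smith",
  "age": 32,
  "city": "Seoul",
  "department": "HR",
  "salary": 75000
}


Comparing each field (in key order):
  name: same
  age: DIFFERENT
  city: same
  department: DIFFERENT
  salary: DIFFERENT
Differences:
  age: 30 -> 32
  department: Research -> HR
  salary: 84000 -> 75000

3 field(s) changed

3 changes: age, department, salary


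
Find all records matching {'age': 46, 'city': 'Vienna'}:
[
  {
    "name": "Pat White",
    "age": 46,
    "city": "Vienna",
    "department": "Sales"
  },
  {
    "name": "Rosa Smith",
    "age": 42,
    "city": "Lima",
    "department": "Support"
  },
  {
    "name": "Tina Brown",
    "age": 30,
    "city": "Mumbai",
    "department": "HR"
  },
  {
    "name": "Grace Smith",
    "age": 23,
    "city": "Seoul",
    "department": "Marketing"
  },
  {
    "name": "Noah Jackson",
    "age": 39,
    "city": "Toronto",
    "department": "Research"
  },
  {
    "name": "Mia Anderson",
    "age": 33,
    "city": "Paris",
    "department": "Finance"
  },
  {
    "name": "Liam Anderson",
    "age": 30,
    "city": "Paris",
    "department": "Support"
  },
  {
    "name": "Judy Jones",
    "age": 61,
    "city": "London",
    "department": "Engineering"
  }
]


Search criteria: {'age': 46, 'city': 'Vienna'}

Checking 8 records:
  Pat White: {age: 46, city: Vienna} <-- MATCH
  Rosa Smith: {age: 42, city: Lima}
  Tina Brown: {age: 30, city: Mumbai}
  Grace Smith: {age: 23, city: Seoul}
  Noah Jackson: {age: 39, city: Toronto}
  Mia Anderson: {age: 33, city: Paris}
  Liam Anderson: {age: 30, city: Paris}
  Judy Jones: {age: 61, city: London}

Matches: ["Pat White"]

["Pat White"]


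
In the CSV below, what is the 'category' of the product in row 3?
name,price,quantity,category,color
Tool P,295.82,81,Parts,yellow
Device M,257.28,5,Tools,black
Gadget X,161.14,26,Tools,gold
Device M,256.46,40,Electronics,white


Query: Row 3 ('Gadget X'), column 'category'
Value: Tools

Tools


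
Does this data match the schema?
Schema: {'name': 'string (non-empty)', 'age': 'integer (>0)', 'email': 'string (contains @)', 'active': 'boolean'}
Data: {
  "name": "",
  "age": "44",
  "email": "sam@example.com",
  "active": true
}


Validating each field against schema:
  name: FAIL ("" is an empty string)
  age: FAIL ("44" is not an integer)
  email: OK (string with @)
  active: OK (boolean)

Result: INVALID (2 errors: name, age)

INVALID (2 errors: name, age)


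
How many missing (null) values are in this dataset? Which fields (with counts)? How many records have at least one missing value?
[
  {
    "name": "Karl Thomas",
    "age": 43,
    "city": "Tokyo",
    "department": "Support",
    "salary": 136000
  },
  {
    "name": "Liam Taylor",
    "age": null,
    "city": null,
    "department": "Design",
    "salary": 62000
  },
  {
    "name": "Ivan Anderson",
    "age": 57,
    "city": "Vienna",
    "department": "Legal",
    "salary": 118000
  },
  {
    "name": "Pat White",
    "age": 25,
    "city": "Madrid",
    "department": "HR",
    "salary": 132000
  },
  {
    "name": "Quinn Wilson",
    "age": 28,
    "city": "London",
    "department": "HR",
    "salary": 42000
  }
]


Checking for missing (null) values in 5 records:

  Karl Thomas: complete
  Liam Taylor: age, city
  Ivan Anderson: complete
  Pat White: complete
  Quinn Wilson: complete

Per field:
  name: 0 missing
  age: 1 missing
  city: 1 missing
  department: 0 missing
  salary: 0 missing

Total missing values: 2
Records with any missing: 1

2 missing values (age: 1, city: 1); 1 incomplete records


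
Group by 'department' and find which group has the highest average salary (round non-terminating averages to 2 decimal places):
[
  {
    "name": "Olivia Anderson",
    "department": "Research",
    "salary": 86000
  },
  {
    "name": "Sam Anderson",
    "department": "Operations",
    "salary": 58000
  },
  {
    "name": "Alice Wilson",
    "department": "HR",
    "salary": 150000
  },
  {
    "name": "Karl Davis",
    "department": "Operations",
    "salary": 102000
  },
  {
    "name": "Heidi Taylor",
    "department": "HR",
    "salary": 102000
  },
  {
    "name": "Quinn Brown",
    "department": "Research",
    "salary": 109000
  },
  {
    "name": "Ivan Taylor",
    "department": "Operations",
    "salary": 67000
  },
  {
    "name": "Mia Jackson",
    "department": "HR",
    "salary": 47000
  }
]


Group by: department

Groups:
  HR: 3 people, avg salary = 299000/3 ≈ $99666.67
  Operations: 3 people, avg salary = 227000/3 ≈ $75666.67
  Research: 2 people, avg salary = 195000/2 = $97500

Highest average salary: HR (≈$99666.67)

HR (≈$99666.67)
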